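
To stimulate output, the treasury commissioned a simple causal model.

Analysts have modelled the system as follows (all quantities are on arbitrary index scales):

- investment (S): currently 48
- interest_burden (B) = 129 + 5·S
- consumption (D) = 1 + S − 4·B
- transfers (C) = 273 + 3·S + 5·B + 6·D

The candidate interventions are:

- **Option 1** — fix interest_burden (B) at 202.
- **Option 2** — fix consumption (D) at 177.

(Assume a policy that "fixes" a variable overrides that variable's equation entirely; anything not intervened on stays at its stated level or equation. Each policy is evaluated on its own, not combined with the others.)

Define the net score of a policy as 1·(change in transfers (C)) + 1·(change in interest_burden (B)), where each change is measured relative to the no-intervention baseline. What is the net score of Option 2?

Baseline:
  S = 48
  B = 129 + 5·48 = 369
  D = 1 + 48 − 4·369 = -1427
  C = 273 + 3·48 + 5·369 + 6·(-1427) = -6300
Option 2 (D := 177):
  S = 48
  B = 129 + 5·48 = 369
  D = 177
  C = 273 + 3·48 + 5·369 + 6·177 = 3324
ΔC = 3324 − (-6300) = 9624; ΔB = 369 − 369 = 0
Score = 1·9624 + 1·0 = 9624

9624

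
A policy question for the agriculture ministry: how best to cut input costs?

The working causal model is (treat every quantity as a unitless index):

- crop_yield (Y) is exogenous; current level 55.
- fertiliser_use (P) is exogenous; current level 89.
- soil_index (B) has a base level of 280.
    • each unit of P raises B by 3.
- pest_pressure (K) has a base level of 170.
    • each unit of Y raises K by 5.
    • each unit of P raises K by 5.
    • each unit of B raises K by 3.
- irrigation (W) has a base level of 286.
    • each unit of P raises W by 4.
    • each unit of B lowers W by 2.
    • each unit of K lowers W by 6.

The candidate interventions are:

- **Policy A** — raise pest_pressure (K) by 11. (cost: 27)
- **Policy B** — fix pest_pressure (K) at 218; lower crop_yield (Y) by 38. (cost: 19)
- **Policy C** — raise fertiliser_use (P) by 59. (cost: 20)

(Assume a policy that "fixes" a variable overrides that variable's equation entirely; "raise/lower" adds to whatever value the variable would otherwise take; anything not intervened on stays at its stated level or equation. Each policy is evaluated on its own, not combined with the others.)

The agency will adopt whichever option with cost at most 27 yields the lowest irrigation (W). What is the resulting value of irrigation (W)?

-20712

Policy A (K + 11):
  Y = 55
  P = 89
  B = 280 + 3·89 = 547
  K = 170 + 5·55 + 5·89 + 3·547 (+11 from intervention) = 2542
  W = 286 + 4·89 − 2·547 − 6·2542 = -15704
Policy B (K := 218, Y − 38):
  Y = 55 − 38 = 17
  P = 89
  B = 280 + 3·89 = 547
  K = 218
  W = 286 + 4·89 − 2·547 − 6·218 = -1760
Policy C (P + 59):
  Y = 55
  P = 89 + 59 = 148
  B = 280 + 3·148 = 724
  K = 170 + 5·55 + 5·148 + 3·724 = 3357
  W = 286 + 4·148 − 2·724 − 6·3357 = -20712
Comparing — Policy A: W=-15704, Policy B: W=-1760, Policy C: W=-20712. Lowest is -20712 (Policy C).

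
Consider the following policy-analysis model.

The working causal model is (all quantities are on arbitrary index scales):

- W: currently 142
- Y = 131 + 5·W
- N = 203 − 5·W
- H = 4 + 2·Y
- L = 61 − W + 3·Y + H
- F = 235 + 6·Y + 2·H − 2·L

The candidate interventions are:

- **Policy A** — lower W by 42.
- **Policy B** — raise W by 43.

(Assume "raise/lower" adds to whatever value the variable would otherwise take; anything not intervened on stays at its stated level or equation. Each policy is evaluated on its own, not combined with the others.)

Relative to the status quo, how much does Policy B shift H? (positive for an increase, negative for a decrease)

Baseline:
  W = 142
  Y = 131 + 5·142 = 841
  H = 4 + 2·841 = 1686
Policy B (W + 43):
  W = 142 + 43 = 185
  Y = 131 + 5·185 = 1056
  H = 4 + 2·1056 = 2116
Change in H: 2116 − 1686 = 430

430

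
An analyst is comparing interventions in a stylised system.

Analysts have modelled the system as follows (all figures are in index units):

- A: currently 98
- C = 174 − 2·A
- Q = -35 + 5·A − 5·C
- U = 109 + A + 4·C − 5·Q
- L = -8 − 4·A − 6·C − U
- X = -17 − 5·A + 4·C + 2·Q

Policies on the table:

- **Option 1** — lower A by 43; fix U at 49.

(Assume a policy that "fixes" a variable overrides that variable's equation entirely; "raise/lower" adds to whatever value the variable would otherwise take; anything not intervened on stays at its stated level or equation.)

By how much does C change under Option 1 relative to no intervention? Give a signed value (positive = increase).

86

Baseline:
  A = 98
  C = 174 − 2·98 = -22
Option 1 (A − 43, U := 49):
  A = 98 − 43 = 55
  C = 174 − 2·55 = 64
Change in C: 64 − (-22) = 86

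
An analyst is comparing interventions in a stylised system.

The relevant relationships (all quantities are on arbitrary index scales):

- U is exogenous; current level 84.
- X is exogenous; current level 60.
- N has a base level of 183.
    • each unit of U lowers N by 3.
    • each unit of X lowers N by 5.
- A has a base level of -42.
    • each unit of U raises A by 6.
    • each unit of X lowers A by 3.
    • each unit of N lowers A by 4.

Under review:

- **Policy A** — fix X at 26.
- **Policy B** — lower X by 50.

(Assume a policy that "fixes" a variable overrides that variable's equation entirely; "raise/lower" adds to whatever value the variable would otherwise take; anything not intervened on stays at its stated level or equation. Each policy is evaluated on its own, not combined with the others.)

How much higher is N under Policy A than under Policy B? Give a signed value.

Policy A (X := 26):
  U = 84
  X = 26
  N = 183 − 3·84 − 5·26 = -199
Policy B (X − 50):
  U = 84
  X = 60 − 50 = 10
  N = 183 − 3·84 − 5·10 = -119
N: -199 − (-119) = -80

-80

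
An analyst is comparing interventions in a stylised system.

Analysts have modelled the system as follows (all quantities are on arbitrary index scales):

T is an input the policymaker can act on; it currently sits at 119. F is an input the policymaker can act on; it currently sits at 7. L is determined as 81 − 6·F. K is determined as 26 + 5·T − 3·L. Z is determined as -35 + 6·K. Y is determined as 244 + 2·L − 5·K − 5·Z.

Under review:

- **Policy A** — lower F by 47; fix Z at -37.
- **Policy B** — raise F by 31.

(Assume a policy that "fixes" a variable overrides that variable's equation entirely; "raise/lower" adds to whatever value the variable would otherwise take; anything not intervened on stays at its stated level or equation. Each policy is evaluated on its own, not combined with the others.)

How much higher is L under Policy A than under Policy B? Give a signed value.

Policy A (F − 47, Z := -37):
  F = 7 − 47 = -40
  L = 81 − 6·(-40) = 321
Policy B (F + 31):
  F = 7 + 31 = 38
  L = 81 − 6·38 = -147
L: 321 − (-147) = 468

468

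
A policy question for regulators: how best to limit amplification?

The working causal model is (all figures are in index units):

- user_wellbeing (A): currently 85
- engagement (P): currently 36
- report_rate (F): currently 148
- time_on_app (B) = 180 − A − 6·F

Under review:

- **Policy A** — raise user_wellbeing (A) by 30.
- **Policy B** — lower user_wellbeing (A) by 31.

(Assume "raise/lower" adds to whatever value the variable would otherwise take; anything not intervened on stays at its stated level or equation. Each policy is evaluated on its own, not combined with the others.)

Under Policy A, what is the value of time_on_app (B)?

Policy A (A + 30):
  A = 85 + 30 = 115
  F = 148
  B = 180 − 115 − 6·148 = -823

-823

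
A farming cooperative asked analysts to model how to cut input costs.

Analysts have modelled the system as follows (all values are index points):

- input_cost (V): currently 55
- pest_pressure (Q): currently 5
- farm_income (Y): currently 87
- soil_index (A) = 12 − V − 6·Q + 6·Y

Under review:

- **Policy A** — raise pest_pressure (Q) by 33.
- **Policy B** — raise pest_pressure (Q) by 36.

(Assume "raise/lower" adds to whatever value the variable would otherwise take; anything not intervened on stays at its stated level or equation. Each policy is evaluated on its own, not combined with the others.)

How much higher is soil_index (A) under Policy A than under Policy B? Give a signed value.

18

Policy A (Q + 33):
  V = 55
  Q = 5 + 33 = 38
  Y = 87
  A = 12 − 55 − 6·38 + 6·87 = 251
Policy B (Q + 36):
  V = 55
  Q = 5 + 36 = 41
  Y = 87
  A = 12 − 55 − 6·41 + 6·87 = 233
A: 251 − 233 = 18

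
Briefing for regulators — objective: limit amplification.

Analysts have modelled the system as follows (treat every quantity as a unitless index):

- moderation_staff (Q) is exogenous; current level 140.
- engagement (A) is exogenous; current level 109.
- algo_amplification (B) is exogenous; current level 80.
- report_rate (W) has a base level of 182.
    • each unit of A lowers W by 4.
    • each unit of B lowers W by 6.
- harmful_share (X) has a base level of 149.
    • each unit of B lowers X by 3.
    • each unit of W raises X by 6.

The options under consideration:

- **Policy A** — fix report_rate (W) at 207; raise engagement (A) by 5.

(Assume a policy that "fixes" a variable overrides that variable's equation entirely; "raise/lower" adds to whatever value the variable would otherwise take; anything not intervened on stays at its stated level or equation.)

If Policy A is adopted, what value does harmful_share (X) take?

1151

Policy A (W := 207, A + 5):
  A = 109 + 5 = 114
  B = 80
  W = 207
  X = 149 − 3·80 + 6·207 = 1151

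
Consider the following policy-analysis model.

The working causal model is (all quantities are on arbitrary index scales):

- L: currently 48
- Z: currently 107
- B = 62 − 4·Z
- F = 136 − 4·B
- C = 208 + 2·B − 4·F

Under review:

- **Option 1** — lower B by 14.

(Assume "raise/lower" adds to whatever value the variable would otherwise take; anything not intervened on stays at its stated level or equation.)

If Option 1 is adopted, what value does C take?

-7176

Option 1 (B − 14):
  Z = 107
  B = 62 − 4·107 (−14 from intervention) = -380
  F = 136 − 4·(-380) = 1656
  C = 208 + 2·(-380) − 4·1656 = -7176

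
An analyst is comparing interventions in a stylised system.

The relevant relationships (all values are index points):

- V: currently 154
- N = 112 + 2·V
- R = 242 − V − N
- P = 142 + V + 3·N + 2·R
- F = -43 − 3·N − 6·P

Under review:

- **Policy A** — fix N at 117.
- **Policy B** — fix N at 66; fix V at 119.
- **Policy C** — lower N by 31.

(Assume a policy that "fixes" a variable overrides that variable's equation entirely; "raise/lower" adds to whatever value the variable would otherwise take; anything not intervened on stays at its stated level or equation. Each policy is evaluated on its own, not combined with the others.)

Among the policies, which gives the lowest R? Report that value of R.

Policy A (N := 117):
  V = 154
  N = 117
  R = 242 − 154 − 117 = -29
Policy B (N := 66, V := 119):
  V = 119
  N = 66
  R = 242 − 119 − 66 = 57
Policy C (N − 31):
  V = 154
  N = 112 + 2·154 (−31 from intervention) = 389
  R = 242 − 154 − 389 = -301
Comparing — Policy A: R=-29, Policy B: R=57, Policy C: R=-301. Lowest is -301 (Policy C).

-301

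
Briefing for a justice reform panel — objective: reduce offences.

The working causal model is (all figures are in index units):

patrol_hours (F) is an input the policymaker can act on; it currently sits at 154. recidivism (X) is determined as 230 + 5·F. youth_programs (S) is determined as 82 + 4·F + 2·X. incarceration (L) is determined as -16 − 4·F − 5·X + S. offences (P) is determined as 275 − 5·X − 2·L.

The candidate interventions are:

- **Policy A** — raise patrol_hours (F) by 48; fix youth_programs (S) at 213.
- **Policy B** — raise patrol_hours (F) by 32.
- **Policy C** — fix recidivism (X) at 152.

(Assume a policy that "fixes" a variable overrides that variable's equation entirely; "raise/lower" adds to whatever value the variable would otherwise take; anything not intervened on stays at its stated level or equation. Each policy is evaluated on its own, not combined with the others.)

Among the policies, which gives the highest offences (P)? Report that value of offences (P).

7697

Policy A (F + 48, S := 213):
  F = 154 + 48 = 202
  X = 230 + 5·202 = 1240
  S = 213
  L = -16 − 4·202 − 5·1240 + 213 = -6811
  P = 275 − 5·1240 − 2·(-6811) = 7697
Policy B (F + 32):
  F = 154 + 32 = 186
  X = 230 + 5·186 = 1160
  S = 82 + 4·186 + 2·1160 = 3146
  L = -16 − 4·186 − 5·1160 + 3146 = -3414
  P = 275 − 5·1160 − 2·(-3414) = 1303
Policy C (X := 152):
  F = 154
  X = 152
  S = 82 + 4·154 + 2·152 = 1002
  L = -16 − 4·154 − 5·152 + 1002 = -390
  P = 275 − 5·152 − 2·(-390) = 295
Comparing — Policy A: P=7697, Policy B: P=1303, Policy C: P=295. Highest is 7697 (Policy A).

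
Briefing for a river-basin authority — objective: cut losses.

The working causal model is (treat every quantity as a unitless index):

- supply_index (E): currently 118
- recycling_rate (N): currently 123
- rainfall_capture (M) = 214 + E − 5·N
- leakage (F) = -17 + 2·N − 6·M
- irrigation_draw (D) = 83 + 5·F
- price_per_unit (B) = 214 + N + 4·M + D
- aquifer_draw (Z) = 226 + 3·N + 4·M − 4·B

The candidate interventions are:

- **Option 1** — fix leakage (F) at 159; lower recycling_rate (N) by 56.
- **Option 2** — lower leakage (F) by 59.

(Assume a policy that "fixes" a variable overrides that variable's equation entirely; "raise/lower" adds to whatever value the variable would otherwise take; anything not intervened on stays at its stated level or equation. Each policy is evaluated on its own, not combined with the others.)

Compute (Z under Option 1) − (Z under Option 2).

30876

Option 1 (F := 159, N − 56):
  E = 118
  N = 123 − 56 = 67
  M = 214 + 118 − 5·67 = -3
  F = 159
  D = 83 + 5·159 = 878
  B = 214 + 67 + 4·(-3) + 878 = 1147
  Z = 226 + 3·67 + 4·(-3) − 4·1147 = -4173
Option 2 (F − 59):
  E = 118
  N = 123
  M = 214 + 118 − 5·123 = -283
  F = -17 + 2·123 − 6·(-283) (−59 from intervention) = 1868
  D = 83 + 5·1868 = 9423
  B = 214 + 123 + 4·(-283) + 9423 = 8628
  Z = 226 + 3·123 + 4·(-283) − 4·8628 = -35049
Z: -4173 − (-35049) = 30876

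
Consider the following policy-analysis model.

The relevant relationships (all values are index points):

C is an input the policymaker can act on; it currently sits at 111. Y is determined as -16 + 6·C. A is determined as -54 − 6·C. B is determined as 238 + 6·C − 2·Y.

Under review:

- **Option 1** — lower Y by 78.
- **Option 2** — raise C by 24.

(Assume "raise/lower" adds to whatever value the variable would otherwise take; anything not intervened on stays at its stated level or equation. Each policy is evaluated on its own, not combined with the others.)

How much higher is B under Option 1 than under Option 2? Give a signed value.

Option 1 (Y − 78):
  C = 111
  Y = -16 + 6·111 (−78 from intervention) = 572
  B = 238 + 6·111 − 2·572 = -240
Option 2 (C + 24):
  C = 111 + 24 = 135
  Y = -16 + 6·135 = 794
  B = 238 + 6·135 − 2·794 = -540
B: -240 − (-540) = 300

300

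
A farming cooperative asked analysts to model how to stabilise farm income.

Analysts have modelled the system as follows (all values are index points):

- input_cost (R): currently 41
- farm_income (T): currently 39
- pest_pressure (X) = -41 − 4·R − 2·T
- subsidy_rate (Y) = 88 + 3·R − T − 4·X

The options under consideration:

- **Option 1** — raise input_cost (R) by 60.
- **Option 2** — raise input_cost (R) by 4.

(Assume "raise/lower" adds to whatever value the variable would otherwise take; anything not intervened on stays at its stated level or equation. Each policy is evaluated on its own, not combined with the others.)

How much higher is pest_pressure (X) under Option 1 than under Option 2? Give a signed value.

-224

Option 1 (R + 60):
  R = 41 + 60 = 101
  T = 39
  X = -41 − 4·101 − 2·39 = -523
Option 2 (R + 4):
  R = 41 + 4 = 45
  T = 39
  X = -41 − 4·45 − 2·39 = -299
X: -523 − (-299) = -224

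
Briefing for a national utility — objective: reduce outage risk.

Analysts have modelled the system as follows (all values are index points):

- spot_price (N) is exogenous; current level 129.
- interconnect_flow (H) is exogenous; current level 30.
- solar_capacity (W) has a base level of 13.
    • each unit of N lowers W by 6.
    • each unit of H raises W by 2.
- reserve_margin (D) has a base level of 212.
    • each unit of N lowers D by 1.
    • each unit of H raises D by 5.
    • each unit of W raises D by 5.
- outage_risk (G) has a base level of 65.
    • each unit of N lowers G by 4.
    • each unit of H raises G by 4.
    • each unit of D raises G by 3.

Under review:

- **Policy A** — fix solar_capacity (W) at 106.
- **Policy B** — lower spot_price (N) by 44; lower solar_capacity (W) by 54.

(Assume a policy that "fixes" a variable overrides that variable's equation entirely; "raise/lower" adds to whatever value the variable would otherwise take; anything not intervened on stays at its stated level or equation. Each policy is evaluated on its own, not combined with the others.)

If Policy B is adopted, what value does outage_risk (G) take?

Policy B (N − 44, W − 54):
  N = 129 − 44 = 85
  H = 30
  W = 13 − 6·85 + 2·30 (−54 from intervention) = -491
  D = 212 − 85 + 5·30 + 5·(-491) = -2178
  G = 65 − 4·85 + 4·30 + 3·(-2178) = -6689

-6689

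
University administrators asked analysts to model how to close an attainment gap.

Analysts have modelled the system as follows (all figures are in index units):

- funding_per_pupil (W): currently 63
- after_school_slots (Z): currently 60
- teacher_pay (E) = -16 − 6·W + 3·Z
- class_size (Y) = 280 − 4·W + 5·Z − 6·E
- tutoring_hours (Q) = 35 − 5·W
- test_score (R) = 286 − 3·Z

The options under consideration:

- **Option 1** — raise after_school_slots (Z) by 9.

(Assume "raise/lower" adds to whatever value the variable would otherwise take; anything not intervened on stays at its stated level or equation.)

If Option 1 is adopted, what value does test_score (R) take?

79

Option 1 (Z + 9):
  Z = 60 + 9 = 69
  R = 286 − 3·69 = 79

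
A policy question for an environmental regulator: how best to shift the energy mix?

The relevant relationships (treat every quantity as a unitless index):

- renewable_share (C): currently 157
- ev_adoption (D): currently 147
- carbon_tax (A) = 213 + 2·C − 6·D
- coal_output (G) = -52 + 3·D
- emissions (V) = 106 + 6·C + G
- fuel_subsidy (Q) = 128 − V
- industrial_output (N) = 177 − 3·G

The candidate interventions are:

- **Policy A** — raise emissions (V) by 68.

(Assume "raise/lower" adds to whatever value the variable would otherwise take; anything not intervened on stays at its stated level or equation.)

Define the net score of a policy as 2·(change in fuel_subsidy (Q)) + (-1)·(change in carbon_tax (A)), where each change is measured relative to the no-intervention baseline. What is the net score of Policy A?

-136

Baseline:
  C = 157
  D = 147
  A = 213 + 2·157 − 6·147 = -355
  G = -52 + 3·147 = 389
  V = 106 + 6·157 + 389 = 1437
  Q = 128 − 1437 = -1309
Policy A (V + 68):
  C = 157
  D = 147
  A = 213 + 2·157 − 6·147 = -355
  G = -52 + 3·147 = 389
  V = 106 + 6·157 + 389 (+68 from intervention) = 1505
  Q = 128 − 1505 = -1377
ΔQ = -1377 − (-1309) = -68; ΔA = -355 − (-355) = 0
Score = 2·(-68) + (-1)·0 = -136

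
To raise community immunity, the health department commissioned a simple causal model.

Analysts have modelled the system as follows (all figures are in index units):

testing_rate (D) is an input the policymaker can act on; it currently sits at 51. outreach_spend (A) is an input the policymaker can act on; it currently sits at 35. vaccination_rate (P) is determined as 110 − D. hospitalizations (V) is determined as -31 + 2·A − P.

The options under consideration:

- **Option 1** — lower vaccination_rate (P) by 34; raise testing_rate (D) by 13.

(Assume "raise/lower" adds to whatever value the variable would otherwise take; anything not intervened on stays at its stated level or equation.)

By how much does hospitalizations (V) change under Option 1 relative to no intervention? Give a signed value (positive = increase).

47

Baseline:
  D = 51
  A = 35
  P = 110 − 51 = 59
  V = -31 + 2·35 − 59 = -20
Option 1 (P − 34, D + 13):
  D = 51 + 13 = 64
  A = 35
  P = 110 − 64 (−34 from intervention) = 12
  V = -31 + 2·35 − 12 = 27
Change in V: 27 − (-20) = 47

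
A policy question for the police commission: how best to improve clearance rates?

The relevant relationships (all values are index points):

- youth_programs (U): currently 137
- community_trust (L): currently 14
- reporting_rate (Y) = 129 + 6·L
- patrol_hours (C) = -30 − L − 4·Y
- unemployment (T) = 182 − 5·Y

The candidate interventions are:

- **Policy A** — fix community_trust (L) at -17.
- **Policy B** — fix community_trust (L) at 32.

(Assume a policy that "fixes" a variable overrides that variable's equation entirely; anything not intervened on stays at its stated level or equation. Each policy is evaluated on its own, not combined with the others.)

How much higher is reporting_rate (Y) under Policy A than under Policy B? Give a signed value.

Policy A (L := -17):
  L = -17
  Y = 129 + 6·(-17) = 27
Policy B (L := 32):
  L = 32
  Y = 129 + 6·32 = 321
Y: 27 − 321 = -294

-294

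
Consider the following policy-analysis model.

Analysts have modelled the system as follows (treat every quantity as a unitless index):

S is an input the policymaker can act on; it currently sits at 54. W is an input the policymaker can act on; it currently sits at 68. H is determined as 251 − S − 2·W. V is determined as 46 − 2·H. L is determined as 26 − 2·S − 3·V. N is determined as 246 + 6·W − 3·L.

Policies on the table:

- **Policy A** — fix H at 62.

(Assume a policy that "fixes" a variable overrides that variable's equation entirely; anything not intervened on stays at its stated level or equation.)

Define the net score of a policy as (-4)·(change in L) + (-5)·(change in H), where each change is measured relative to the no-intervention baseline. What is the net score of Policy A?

-29

Baseline:
  S = 54
  W = 68
  H = 251 − 54 − 2·68 = 61
  V = 46 − 2·61 = -76
  L = 26 − 2·54 − 3·(-76) = 146
Policy A (H := 62):
  S = 54
  W = 68
  H = 62
  V = 46 − 2·62 = -78
  L = 26 − 2·54 − 3·(-78) = 152
ΔL = 152 − 146 = 6; ΔH = 62 − 61 = 1
Score = (-4)·6 + (-5)·1 = -29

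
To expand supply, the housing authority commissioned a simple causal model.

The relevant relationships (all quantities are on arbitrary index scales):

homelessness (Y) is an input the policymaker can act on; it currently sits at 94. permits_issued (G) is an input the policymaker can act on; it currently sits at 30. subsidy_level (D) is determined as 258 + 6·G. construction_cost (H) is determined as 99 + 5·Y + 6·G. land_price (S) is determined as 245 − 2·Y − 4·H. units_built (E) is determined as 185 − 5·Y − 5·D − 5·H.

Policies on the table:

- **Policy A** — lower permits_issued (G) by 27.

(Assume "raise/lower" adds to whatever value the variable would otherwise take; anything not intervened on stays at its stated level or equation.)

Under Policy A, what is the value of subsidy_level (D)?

276

Policy A (G − 27):
  G = 30 − 27 = 3
  D = 258 + 6·3 = 276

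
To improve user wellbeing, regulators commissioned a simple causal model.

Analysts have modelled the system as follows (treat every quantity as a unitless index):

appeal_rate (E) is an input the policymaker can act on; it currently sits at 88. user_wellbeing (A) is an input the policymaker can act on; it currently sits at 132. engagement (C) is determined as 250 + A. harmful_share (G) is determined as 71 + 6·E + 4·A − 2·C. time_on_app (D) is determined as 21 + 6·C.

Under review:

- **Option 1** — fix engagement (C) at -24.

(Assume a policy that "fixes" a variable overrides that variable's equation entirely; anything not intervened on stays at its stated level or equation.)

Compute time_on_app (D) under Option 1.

-123

Option 1 (C := -24):
  A = 132
  C = -24
  D = 21 + 6·(-24) = -123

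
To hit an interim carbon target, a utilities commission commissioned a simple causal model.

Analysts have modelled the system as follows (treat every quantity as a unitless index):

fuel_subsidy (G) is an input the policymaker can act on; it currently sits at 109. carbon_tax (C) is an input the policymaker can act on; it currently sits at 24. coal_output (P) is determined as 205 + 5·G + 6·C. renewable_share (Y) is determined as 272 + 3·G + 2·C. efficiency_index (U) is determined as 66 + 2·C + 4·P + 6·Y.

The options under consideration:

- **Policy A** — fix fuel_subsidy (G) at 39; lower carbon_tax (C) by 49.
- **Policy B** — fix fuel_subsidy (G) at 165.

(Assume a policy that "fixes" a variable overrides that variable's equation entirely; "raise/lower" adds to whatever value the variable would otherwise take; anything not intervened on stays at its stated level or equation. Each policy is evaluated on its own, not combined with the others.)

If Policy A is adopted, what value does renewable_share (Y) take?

Policy A (G := 39, C − 49):
  G = 39
  C = 24 − 49 = -25
  Y = 272 + 3·39 + 2·(-25) = 339

339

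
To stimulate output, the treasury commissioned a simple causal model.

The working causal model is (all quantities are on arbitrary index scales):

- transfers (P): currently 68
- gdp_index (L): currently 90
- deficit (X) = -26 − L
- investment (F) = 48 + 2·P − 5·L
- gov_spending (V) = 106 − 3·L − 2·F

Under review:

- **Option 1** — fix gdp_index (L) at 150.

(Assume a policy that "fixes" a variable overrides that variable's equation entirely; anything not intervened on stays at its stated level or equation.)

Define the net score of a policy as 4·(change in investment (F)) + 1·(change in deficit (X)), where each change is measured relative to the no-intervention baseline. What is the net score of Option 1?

Baseline:
  P = 68
  L = 90
  X = -26 − 90 = -116
  F = 48 + 2·68 − 5·90 = -266
Option 1 (L := 150):
  P = 68
  L = 150
  X = -26 − 150 = -176
  F = 48 + 2·68 − 5·150 = -566
ΔF = -566 − (-266) = -300; ΔX = -176 − (-116) = -60
Score = 4·(-300) + 1·(-60) = -1260

-1260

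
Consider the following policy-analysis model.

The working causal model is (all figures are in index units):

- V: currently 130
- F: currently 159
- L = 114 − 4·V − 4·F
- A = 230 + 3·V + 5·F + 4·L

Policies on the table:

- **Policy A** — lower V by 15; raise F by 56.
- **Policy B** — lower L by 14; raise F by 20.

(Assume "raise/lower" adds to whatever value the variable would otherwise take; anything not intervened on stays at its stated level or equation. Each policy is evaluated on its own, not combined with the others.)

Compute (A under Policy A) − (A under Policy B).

Policy A (V − 15, F + 56):
  V = 130 − 15 = 115
  F = 159 + 56 = 215
  L = 114 − 4·115 − 4·215 = -1206
  A = 230 + 3·115 + 5·215 + 4·(-1206) = -3174
Policy B (L − 14, F + 20):
  V = 130
  F = 159 + 20 = 179
  L = 114 − 4·130 − 4·179 (−14 from intervention) = -1136
  A = 230 + 3·130 + 5·179 + 4·(-1136) = -3029
A: -3174 − (-3029) = -145

-145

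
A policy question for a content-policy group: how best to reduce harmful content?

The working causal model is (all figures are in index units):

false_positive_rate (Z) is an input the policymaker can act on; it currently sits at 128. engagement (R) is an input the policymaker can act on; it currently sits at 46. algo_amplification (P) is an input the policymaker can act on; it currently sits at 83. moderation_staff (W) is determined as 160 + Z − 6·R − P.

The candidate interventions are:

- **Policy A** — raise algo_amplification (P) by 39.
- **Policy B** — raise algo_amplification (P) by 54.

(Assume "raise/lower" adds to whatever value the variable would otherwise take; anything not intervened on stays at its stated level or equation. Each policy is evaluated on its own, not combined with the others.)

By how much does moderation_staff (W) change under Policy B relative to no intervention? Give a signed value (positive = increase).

-54

Baseline:
  Z = 128
  R = 46
  P = 83
  W = 160 + 128 − 6·46 − 83 = -71
Policy B (P + 54):
  Z = 128
  R = 46
  P = 83 + 54 = 137
  W = 160 + 128 − 6·46 − 137 = -125
Change in W: -125 − (-71) = -54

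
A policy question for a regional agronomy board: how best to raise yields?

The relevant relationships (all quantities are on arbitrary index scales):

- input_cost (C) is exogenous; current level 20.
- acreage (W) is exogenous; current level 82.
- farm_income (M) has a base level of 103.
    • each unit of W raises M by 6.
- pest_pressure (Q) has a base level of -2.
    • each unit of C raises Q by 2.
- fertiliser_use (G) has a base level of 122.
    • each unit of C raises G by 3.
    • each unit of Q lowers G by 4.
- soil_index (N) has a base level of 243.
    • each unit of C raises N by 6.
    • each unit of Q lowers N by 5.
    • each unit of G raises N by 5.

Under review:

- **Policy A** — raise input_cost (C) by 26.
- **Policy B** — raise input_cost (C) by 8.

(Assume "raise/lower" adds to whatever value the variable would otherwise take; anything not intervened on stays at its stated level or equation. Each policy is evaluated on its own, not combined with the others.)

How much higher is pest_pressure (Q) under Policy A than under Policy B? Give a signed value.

Policy A (C + 26):
  C = 20 + 26 = 46
  Q = -2 + 2·46 = 90
Policy B (C + 8):
  C = 20 + 8 = 28
  Q = -2 + 2·28 = 54
Q: 90 − 54 = 36

36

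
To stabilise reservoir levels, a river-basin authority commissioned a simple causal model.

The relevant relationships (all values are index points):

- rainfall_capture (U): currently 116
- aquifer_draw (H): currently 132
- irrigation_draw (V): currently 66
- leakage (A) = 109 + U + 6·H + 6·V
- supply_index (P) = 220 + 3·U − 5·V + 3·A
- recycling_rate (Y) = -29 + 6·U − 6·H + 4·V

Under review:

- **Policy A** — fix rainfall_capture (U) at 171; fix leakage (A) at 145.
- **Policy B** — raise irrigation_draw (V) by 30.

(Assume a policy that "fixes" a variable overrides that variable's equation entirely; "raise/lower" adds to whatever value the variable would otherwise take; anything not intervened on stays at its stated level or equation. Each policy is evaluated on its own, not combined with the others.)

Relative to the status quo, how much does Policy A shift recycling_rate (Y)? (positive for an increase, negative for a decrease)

Baseline:
  U = 116
  H = 132
  V = 66
  Y = -29 + 6·116 − 6·132 + 4·66 = 139
Policy A (U := 171, A := 145):
  U = 171
  H = 132
  V = 66
  Y = -29 + 6·171 − 6·132 + 4·66 = 469
Change in Y: 469 − 139 = 330

330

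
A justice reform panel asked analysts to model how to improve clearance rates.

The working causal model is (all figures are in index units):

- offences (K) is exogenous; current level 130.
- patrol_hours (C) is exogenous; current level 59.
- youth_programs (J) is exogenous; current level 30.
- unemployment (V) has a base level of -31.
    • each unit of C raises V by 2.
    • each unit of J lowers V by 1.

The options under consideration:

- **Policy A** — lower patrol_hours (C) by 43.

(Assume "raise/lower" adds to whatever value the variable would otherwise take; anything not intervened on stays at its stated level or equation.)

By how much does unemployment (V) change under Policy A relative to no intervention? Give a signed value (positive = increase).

-86

Baseline:
  C = 59
  J = 30
  V = -31 + 2·59 − 30 = 57
Policy A (C − 43):
  C = 59 − 43 = 16
  J = 30
  V = -31 + 2·16 − 30 = -29
Change in V: -29 − 57 = -86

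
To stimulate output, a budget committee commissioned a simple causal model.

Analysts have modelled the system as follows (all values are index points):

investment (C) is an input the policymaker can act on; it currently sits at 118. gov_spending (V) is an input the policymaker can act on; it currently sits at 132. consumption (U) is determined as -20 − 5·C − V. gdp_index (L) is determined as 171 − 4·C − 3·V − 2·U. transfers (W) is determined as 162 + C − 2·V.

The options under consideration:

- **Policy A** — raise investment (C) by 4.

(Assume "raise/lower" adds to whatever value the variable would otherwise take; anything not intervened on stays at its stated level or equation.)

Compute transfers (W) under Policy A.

Policy A (C + 4):
  C = 118 + 4 = 122
  V = 132
  W = 162 + 122 − 2·132 = 20

20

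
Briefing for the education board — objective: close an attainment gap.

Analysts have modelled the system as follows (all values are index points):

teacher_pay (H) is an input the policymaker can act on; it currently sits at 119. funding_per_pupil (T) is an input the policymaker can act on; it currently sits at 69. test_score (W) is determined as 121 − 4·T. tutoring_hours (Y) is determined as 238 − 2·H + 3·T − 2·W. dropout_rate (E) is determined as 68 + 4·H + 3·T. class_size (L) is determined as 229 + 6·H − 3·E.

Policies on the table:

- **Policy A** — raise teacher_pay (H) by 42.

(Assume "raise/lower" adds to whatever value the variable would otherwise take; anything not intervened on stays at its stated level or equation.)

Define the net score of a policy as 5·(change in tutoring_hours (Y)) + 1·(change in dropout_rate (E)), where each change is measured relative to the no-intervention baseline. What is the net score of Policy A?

-252

Baseline:
  H = 119
  T = 69
  W = 121 − 4·69 = -155
  Y = 238 − 2·119 + 3·69 − 2·(-155) = 517
  E = 68 + 4·119 + 3·69 = 751
Policy A (H + 42):
  H = 119 + 42 = 161
  T = 69
  W = 121 − 4·69 = -155
  Y = 238 − 2·161 + 3·69 − 2·(-155) = 433
  E = 68 + 4·161 + 3·69 = 919
ΔY = 433 − 517 = -84; ΔE = 919 − 751 = 168
Score = 5·(-84) + 1·168 = -252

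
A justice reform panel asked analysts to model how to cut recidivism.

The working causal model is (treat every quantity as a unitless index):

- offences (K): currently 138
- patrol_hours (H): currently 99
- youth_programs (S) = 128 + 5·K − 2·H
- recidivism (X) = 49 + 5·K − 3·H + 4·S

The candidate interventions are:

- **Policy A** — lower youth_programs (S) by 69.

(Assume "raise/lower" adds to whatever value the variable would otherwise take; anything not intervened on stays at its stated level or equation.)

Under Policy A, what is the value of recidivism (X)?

Policy A (S − 69):
  K = 138
  H = 99
  S = 128 + 5·138 − 2·99 (−69 from intervention) = 551
  X = 49 + 5·138 − 3·99 + 4·551 = 2646

2646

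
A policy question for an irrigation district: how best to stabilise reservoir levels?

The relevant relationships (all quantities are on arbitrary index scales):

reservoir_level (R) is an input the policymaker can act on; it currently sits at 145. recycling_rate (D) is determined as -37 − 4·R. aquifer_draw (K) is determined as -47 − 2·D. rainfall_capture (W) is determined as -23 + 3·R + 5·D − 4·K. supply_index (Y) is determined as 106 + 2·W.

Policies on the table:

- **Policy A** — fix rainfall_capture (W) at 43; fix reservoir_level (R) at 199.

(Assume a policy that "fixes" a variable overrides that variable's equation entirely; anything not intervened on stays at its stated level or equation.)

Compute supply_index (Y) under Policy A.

192

Policy A (W := 43, R := 199):
  R = 199
  D = -37 − 4·199 = -833
  K = -47 − 2·(-833) = 1619
  W = 43
  Y = 106 + 2·43 = 192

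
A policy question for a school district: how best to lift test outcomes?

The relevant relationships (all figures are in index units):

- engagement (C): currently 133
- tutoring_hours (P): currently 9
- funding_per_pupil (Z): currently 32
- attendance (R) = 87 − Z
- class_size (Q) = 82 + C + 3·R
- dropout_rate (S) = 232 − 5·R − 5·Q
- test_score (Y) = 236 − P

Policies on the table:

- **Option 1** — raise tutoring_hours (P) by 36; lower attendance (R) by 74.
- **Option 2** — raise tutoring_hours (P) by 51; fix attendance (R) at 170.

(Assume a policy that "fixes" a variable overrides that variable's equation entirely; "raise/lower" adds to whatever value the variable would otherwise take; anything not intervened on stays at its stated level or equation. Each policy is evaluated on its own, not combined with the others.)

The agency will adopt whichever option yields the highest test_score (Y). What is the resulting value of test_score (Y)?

191

Option 1 (P + 36, R − 74):
  P = 9 + 36 = 45
  Y = 236 − 45 = 191
Option 2 (P + 51, R := 170):
  P = 9 + 51 = 60
  Y = 236 − 60 = 176
Comparing — Option 1: Y=191, Option 2: Y=176. Highest is 191 (Option 1).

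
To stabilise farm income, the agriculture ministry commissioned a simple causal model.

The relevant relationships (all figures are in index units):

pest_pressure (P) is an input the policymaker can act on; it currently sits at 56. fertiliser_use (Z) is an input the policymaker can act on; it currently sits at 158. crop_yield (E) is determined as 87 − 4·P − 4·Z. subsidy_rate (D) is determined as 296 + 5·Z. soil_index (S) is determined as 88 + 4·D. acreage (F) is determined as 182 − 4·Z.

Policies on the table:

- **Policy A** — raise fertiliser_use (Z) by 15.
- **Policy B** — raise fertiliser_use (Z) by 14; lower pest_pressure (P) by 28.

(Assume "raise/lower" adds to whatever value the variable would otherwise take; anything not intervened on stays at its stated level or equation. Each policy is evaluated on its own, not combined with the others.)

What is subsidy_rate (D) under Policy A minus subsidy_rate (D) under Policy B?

5

Policy A (Z + 15):
  Z = 158 + 15 = 173
  D = 296 + 5·173 = 1161
Policy B (Z + 14, P − 28):
  Z = 158 + 14 = 172
  D = 296 + 5·172 = 1156
D: 1161 − 1156 = 5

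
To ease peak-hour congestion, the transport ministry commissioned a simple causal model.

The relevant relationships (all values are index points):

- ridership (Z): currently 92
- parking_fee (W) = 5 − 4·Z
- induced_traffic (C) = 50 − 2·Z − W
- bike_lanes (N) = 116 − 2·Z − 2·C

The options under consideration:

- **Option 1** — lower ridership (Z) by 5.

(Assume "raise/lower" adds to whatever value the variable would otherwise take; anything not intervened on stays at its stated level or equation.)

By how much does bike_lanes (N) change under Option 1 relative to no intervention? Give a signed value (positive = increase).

30

Baseline:
  Z = 92
  W = 5 − 4·92 = -363
  C = 50 − 2·92 − (-363) = 229
  N = 116 − 2·92 − 2·229 = -526
Option 1 (Z − 5):
  Z = 92 − 5 = 87
  W = 5 − 4·87 = -343
  C = 50 − 2·87 − (-343) = 219
  N = 116 − 2·87 − 2·219 = -496
Change in N: -496 − (-526) = 30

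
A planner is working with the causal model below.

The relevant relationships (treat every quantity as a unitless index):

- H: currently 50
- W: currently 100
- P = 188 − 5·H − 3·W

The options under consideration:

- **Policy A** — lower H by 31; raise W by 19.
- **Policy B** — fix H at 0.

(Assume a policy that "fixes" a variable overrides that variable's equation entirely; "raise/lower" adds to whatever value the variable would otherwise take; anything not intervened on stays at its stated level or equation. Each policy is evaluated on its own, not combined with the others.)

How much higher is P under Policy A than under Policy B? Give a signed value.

Policy A (H − 31, W + 19):
  H = 50 − 31 = 19
  W = 100 + 19 = 119
  P = 188 − 5·19 − 3·119 = -264
Policy B (H := 0):
  H = 0
  W = 100
  P = 188 − 5·0 − 3·100 = -112
P: -264 − (-112) = -152

-152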